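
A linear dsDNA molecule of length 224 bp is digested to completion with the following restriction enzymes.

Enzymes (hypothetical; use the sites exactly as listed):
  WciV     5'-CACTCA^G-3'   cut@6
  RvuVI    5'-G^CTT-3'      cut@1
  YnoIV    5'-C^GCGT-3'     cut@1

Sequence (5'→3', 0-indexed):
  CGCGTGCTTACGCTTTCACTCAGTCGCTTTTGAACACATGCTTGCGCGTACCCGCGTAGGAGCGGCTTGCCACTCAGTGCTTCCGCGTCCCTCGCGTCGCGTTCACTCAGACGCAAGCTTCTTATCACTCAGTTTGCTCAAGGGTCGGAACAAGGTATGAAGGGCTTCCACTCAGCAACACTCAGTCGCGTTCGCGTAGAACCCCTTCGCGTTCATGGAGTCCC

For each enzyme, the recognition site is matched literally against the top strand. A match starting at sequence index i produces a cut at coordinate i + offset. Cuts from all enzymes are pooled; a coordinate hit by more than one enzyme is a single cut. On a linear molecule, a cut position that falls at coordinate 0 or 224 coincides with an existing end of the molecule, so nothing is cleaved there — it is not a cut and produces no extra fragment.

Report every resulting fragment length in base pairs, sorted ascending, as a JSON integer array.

[1,3,3,4,5,5,5,5,6,6,8,8,9,10,10,10,11,11,12,14,14,15,16,33]

Per-enzyme occurrences:
  WciV (CACTCAG, off=6): starts [16, 70, 103, 125, 168, 178] → cuts [22, 76, 109, 131, 174, 184]
  RvuVI (GCTT, off=1): starts [5, 11, 25, 39, 64, 78, 116, 163] → cuts [6, 12, 26, 40, 65, 79, 117, 164]
  YnoIV (CGCGT, off=1): starts [0, 44, 52, 83, 92, 97, 186, 192, 207] → cuts [1, 45, 53, 84, 93, 98, 187, 193, 208]

Pooled cuts: [1, 6, 12, 22, 26, 40, 45, 53, 65, 76, 79, 84, 93, 98, 109, 117, 131, 164, 174, 184, 187, 193, 208]

Fragment lengths:
  [0,1): 1 bp
  [1,6): 5 bp
  [6,12): 6 bp
  [12,22): 10 bp
  [22,26): 4 bp
  [26,40): 14 bp
  [40,45): 5 bp
  [45,53): 8 bp
  [53,65): 12 bp
  [65,76): 11 bp
  [76,79): 3 bp
  [79,84): 5 bp
  [84,93): 9 bp
  [93,98): 5 bp
  [98,109): 11 bp
  [109,117): 8 bp
  [117,131): 14 bp
  [131,164): 33 bp
  [164,174): 10 bp
  [174,184): 10 bp
  [184,187): 3 bp
  [187,193): 6 bp
  [193,208): 15 bp
  [208,224): 16 bp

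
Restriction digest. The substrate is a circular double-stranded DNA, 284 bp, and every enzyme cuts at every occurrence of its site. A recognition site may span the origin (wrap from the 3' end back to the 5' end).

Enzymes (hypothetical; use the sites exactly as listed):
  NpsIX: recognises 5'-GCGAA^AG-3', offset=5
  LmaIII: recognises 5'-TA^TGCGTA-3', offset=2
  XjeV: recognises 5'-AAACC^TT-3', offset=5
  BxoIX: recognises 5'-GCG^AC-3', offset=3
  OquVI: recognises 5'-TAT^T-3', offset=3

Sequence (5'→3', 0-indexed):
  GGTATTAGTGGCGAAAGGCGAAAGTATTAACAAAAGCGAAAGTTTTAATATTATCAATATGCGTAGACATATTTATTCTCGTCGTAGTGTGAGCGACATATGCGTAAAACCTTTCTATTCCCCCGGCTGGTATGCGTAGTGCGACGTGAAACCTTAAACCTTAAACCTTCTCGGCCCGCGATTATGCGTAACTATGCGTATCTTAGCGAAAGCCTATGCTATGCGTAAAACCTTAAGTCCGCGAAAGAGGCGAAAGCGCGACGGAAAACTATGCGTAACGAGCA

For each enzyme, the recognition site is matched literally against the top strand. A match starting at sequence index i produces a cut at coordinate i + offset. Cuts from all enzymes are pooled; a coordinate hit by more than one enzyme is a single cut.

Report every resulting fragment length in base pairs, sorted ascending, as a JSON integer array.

[4,5,5,6,7,7,7,7,8,9,10,10,10,11,11,11,11,11,11,13,13,13,14,16,17,18,19]

Scan for sites:
  NpsIX (GCGAAAG, off=5): starts [10, 17, 35, 205, 240, 249] → cuts [15, 22, 40, 210, 245, 254]
  LmaIII (TATGCGTA, off=2): starts [57, 98, 130, 182, 192, 219, 269] → cuts [59, 100, 132, 184, 194, 221, 271]
  XjeV (AAACCTT, off=5): starts [106, 148, 155, 162, 227] → cuts [111, 153, 160, 167, 232]
  BxoIX (GCGAC, off=3): starts [92, 140, 257] → cuts [95, 143, 260]
  OquVI (TATT, off=3): starts [2, 24, 48, 69, 73, 115] → cuts [5, 27, 51, 72, 76, 118]

All cut coordinates (distinct, sorted): [5, 15, 22, 27, 40, 51, 59, 72, 76, 95, 100, 111, 118, 132, 143, 153, 160, 167, 184, 194, 210, 221, 232, 245, 254, 260, 271]

Fragments:
  5→15: 10 bp
  15→22: 7 bp
  22→27: 5 bp
  27→40: 13 bp
  40→51: 11 bp
  51→59: 8 bp
  59→72: 13 bp
  72→76: 4 bp
  76→95: 19 bp
  95→100: 5 bp
  100→111: 11 bp
  111→118: 7 bp
  118→132: 14 bp
  132→143: 11 bp
  143→153: 10 bp
  153→160: 7 bp
  160→167: 7 bp
  167→184: 17 bp
  184→194: 10 bp
  194→210: 16 bp
  210→221: 11 bp
  221→232: 11 bp
  232→245: 13 bp
  245→254: 9 bp
  254→260: 6 bp
  260→271: 11 bp
  271→5 (wrap): 284-271+5 = 18 bp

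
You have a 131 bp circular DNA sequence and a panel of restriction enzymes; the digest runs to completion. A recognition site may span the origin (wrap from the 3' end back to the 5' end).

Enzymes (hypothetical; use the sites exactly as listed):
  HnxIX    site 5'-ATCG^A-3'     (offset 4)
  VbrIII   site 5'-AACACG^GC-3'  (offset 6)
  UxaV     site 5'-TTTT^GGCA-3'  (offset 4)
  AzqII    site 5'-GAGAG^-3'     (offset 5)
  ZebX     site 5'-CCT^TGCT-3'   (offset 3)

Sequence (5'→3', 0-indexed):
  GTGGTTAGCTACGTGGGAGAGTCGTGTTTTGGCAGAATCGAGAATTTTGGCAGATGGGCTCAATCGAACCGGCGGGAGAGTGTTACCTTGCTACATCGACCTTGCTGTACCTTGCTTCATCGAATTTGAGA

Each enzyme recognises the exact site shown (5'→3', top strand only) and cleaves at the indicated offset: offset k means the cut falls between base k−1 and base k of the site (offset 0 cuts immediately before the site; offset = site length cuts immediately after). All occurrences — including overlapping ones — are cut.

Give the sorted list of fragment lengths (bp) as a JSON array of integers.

[4,8,8,9,10,10,10,10,10,14,18,20]

Scan for sites:
  HnxIX (ATCGA, off=4): starts [36, 62, 94, 118] → cuts [40, 66, 98, 122]
  VbrIII (AACACGGC, off=6): no sites
  UxaV (TTTTGGCA, off=4): starts [26, 44] → cuts [30, 48]
  AzqII (GAGAG, off=5): starts [16, 75, 127] → cuts [1, 21, 80]
  ZebX (CCTTGCT, off=3): starts [85, 99, 109] → cuts [88, 102, 112]

All cut coordinates (distinct, sorted): [1, 21, 30, 40, 48, 66, 80, 88, 98, 102, 112, 122]

Fragment lengths:
  1→21: 20 bp
  21→30: 9 bp
  30→40: 10 bp
  40→48: 8 bp
  48→66: 18 bp
  66→80: 14 bp
  80→88: 8 bp
  88→98: 10 bp
  98→102: 4 bp
  102→112: 10 bp
  112→122: 10 bp
  122→1 (wrap): 131-122+1 = 10 bp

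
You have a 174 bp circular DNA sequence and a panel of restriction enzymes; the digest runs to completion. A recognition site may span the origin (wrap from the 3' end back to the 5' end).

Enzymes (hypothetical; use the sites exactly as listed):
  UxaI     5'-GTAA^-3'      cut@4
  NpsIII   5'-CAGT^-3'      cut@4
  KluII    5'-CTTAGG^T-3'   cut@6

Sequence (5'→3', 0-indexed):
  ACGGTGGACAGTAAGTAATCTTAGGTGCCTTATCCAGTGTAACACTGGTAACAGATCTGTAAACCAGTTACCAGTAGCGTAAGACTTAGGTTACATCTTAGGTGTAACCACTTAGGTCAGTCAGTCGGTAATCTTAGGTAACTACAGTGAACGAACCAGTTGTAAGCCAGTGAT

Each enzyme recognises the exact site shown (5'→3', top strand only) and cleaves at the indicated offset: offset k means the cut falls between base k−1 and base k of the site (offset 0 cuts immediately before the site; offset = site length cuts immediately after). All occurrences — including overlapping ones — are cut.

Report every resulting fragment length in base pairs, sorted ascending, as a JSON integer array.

[2,3,4,4,4,5,5,5,6,6,6,7,7,7,7,7,8,9,9,11,12,12,13,15]

Scan for sites:
  UxaI (GTAA, off=4): starts [10, 14, 38, 47, 58, 78, 103, 127, 137, 161] → cuts [14, 18, 42, 51, 62, 82, 107, 131, 141, 165]
  NpsIII (CAGT, off=4): starts [8, 34, 64, 71, 117, 121, 144, 156, 167] → cuts [12, 38, 68, 75, 121, 125, 148, 160, 171]
  KluII (CTTAGGT, off=6): starts [19, 84, 96, 110, 132] → cuts [25, 90, 102, 116, 138]

All cut coordinates (distinct, sorted): [12, 14, 18, 25, 38, 42, 51, 62, 68, 75, 82, 90, 102, 107, 116, 121, 125, 131, 138, 141, 148, 160, 165, 171]

Fragment lengths:
  12→14: 2 bp
  14→18: 4 bp
  18→25: 7 bp
  25→38: 13 bp
  38→42: 4 bp
  42→51: 9 bp
  51→62: 11 bp
  62→68: 6 bp
  68→75: 7 bp
  75→82: 7 bp
  82→90: 8 bp
  90→102: 12 bp
  102→107: 5 bp
  107→116: 9 bp
  116→121: 5 bp
  121→125: 4 bp
  125→131: 6 bp
  131→138: 7 bp
  138→141: 3 bp
  141→148: 7 bp
  148→160: 12 bp
  160→165: 5 bp
  165→171: 6 bp
  171→12 (wrap): 174-171+12 = 15 bp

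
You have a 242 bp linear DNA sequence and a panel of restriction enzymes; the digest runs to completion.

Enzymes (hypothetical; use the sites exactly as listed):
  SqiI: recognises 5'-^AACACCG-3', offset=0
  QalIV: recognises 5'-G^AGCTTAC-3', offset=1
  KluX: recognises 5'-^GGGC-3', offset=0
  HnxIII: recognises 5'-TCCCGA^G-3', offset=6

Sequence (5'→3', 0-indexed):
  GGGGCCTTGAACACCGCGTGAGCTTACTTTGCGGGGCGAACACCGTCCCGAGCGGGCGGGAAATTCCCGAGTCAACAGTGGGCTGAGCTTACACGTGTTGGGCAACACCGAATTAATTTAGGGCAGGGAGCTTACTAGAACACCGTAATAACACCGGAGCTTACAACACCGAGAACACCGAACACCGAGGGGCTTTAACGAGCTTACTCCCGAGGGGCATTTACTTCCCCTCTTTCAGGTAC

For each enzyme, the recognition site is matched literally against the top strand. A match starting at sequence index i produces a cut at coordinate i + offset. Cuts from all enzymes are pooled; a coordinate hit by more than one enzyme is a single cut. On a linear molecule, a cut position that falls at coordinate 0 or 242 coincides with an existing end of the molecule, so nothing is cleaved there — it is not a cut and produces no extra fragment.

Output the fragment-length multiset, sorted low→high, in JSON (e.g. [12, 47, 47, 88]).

Scan for sites:
  SqiI AACACCG/0: at [9, 38, 103, 138, 149, 164, 173, 180] ⇒ [9, 38, 103, 138, 149, 164, 173, 180]
  QalIV GAGCTTAC/1: at [19, 84, 127, 156, 199] ⇒ [20, 85, 128, 157, 200]
  KluX GGGC/0: at [1, 33, 53, 79, 99, 120, 189, 214] ⇒ [1, 33, 53, 79, 99, 120, 189, 214]
  HnxIII TCCCGAG/6: at [45, 64, 207] ⇒ [51, 70, 213]

All cut coordinates (distinct, sorted): [1, 9, 20, 33, 38, 51, 53, 70, 79, 85, 99, 103, 120, 128, 138, 149, 157, 164, 173, 180, 189, 200, 213, 214]

Fragments:
  [0,1): 1 bp
  [1,9): 8 bp
  [9,20): 11 bp
  [20,33): 13 bp
  [33,38): 5 bp
  [38,51): 13 bp
  [51,53): 2 bp
  [53,70): 17 bp
  [70,79): 9 bp
  [79,85): 6 bp
  [85,99): 14 bp
  [99,103): 4 bp
  [103,120): 17 bp
  [120,128): 8 bp
  [128,138): 10 bp
  [138,149): 11 bp
  [149,157): 8 bp
  [157,164): 7 bp
  [164,173): 9 bp
  [173,180): 7 bp
  [180,189): 9 bp
  [189,200): 11 bp
  [200,213): 13 bp
  [213,214): 1 bp
  [214,242): 28 bp

[1,1,2,4,5,6,7,7,8,8,8,9,9,9,10,11,11,11,13,13,13,14,17,17,28]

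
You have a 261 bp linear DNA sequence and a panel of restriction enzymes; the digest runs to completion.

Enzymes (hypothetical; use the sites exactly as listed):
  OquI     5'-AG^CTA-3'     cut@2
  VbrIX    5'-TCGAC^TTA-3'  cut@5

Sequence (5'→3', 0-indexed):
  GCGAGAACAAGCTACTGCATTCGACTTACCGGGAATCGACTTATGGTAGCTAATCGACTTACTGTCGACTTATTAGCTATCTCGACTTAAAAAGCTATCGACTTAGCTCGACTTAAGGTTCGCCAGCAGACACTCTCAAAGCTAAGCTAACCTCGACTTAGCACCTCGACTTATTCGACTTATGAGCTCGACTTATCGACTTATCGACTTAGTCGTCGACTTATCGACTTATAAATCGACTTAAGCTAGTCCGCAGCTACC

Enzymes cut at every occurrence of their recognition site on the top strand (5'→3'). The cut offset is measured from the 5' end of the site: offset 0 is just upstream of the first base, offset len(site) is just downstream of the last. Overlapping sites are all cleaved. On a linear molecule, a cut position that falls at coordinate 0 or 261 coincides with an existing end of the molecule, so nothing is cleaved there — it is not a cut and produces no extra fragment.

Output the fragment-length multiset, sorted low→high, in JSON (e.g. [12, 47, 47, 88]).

[5,5,5,7,8,8,8,8,8,9,9,9,10,10,11,11,11,11,12,12,13,13,14,15,29]

Site scan:
  OquI (AGCTA, off=2): starts [9, 47, 74, 92, 139, 144, 243, 254] → cuts [11, 49, 76, 94, 141, 146, 245, 256]
  VbrIX (TCGACTTA, off=5): starts [20, 35, 53, 64, 81, 97, 107, 152, 165, 174, 187, 195, 203, 215, 223, 235] → cuts [25, 40, 58, 69, 86, 102, 112, 157, 170, 179, 192, 200, 208, 220, 228, 240]

All cut coordinates (distinct, sorted): [11, 25, 40, 49, 58, 69, 76, 86, 94, 102, 112, 141, 146, 157, 170, 179, 192, 200, 208, 220, 228, 240, 245, 256]

Fragment lengths:
  [0,11): 11 bp
  [11,25): 14 bp
  [25,40): 15 bp
  [40,49): 9 bp
  [49,58): 9 bp
  [58,69): 11 bp
  [69,76): 7 bp
  [76,86): 10 bp
  [86,94): 8 bp
  [94,102): 8 bp
  [102,112): 10 bp
  [112,141): 29 bp
  [141,146): 5 bp
  [146,157): 11 bp
  [157,170): 13 bp
  [170,179): 9 bp
  [179,192): 13 bp
  [192,200): 8 bp
  [200,208): 8 bp
  [208,220): 12 bp
  [220,228): 8 bp
  [228,240): 12 bp
  [240,245): 5 bp
  [245,256): 11 bp
  [256,261): 5 bp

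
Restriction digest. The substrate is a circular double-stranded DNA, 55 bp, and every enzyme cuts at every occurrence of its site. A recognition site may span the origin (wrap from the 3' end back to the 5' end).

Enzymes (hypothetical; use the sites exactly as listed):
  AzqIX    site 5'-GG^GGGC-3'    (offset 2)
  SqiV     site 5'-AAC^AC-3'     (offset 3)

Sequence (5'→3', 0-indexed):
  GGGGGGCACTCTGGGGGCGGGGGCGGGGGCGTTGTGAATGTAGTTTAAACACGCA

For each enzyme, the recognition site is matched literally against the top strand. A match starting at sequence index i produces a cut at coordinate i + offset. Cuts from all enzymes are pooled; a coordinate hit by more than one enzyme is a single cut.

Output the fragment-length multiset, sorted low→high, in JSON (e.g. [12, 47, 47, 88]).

[6,6,8,11,24]

Site scan:
  AzqIX GGGGGC/2: at [1, 12, 18, 24] ⇒ [3, 14, 20, 26]
  SqiV AACAC/3: at [47] ⇒ [50]

All cut coordinates (distinct, sorted): [3, 14, 20, 26, 50]

Fragments:
  3→14: 11 bp
  14→20: 6 bp
  20→26: 6 bp
  26→50: 24 bp
  50→3 (wrap): 55-50+3 = 8 bp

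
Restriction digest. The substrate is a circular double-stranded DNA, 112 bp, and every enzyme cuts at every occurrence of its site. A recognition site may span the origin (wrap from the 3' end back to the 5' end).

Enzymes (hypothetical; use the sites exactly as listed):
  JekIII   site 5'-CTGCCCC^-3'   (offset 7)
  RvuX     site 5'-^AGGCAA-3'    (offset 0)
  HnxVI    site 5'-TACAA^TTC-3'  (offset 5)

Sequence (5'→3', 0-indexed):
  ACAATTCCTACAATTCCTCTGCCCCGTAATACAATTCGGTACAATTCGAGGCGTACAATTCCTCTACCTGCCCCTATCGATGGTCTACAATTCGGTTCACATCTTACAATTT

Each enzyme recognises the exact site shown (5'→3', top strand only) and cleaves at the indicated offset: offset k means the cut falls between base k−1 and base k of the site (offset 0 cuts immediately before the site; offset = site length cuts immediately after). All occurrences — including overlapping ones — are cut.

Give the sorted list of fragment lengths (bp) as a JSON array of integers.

[9,9,10,12,14,16,16,26]

Site scan:
  JekIII CTGCCCC/7: at [18, 67] ⇒ [25, 74]
  RvuX (AGGCAA, off=0): no sites
  HnxVI TACAATTC/5: at [8, 29, 39, 53, 85, 111] ⇒ [4, 13, 34, 44, 58, 90]

Pooled cuts: [4, 13, 25, 34, 44, 58, 74, 90]

Fragment lengths:
  4→13: 9 bp
  13→25: 12 bp
  25→34: 9 bp
  34→44: 10 bp
  44→58: 14 bp
  58→74: 16 bp
  74→90: 16 bp
  90→4 (wrap): 112-90+4 = 26 bp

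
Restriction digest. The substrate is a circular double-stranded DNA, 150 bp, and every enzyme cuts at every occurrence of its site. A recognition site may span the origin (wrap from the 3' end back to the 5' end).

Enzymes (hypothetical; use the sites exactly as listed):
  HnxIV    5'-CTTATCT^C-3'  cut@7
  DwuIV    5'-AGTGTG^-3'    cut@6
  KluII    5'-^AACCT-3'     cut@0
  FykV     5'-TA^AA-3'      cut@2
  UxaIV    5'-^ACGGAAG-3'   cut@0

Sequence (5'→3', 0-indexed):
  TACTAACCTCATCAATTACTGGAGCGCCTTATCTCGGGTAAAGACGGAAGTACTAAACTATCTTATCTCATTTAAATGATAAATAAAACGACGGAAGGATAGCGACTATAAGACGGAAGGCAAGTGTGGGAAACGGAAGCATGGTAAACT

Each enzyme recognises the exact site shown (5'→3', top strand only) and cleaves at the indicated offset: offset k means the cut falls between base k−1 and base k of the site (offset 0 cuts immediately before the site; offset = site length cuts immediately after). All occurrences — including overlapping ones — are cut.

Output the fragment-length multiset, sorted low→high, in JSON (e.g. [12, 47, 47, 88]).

[3,4,4,5,6,6,7,8,12,13,14,16,22,30]

Site scan:
  HnxIV (CTTATCTC, off=7): starts [27, 61] → cuts [34, 68]
  DwuIV (AGTGTG, off=6): starts [122] → cuts [128]
  KluII (AACCT, off=0): starts [4] → cuts [4]
  FykV (TAAA, off=2): starts [38, 53, 72, 79, 83, 144] → cuts [40, 55, 74, 81, 85, 146]
  UxaIV (ACGGAAG, off=0): starts [43, 90, 112, 132] → cuts [43, 90, 112, 132]

All cut coordinates (distinct, sorted): [4, 34, 40, 43, 55, 68, 74, 81, 85, 90, 112, 128, 132, 146]

Fragment lengths:
  4→34: 30 bp
  34→40: 6 bp
  40→43: 3 bp
  43→55: 12 bp
  55→68: 13 bp
  68→74: 6 bp
  74→81: 7 bp
  81→85: 4 bp
  85→90: 5 bp
  90→112: 22 bp
  112→128: 16 bp
  128→132: 4 bp
  132→146: 14 bp
  146→4 (wrap): 150-146+4 = 8 bp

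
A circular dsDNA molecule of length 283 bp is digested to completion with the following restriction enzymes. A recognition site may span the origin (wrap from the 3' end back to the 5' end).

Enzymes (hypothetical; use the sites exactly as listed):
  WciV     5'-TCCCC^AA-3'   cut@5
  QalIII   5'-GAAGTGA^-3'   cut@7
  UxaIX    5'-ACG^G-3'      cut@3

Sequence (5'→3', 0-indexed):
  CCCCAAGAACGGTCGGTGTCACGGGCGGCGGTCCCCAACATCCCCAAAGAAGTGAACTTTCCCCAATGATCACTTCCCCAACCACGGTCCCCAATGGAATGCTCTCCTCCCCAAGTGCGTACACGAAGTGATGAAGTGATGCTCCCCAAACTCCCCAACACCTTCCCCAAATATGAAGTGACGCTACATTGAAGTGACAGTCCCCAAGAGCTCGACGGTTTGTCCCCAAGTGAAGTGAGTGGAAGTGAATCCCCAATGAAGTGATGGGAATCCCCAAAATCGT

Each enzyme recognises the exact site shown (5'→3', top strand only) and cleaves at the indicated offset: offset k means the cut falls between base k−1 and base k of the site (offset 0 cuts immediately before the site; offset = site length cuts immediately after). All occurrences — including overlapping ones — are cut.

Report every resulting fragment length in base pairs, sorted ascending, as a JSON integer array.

Per-enzyme occurrences:
  WciV (TCCCCAA, off=5): starts [31, 40, 59, 74, 87, 107, 142, 151, 163, 200, 222, 249, 270, 282] → cuts [4, 36, 45, 64, 79, 92, 112, 147, 156, 168, 205, 227, 254, 275]
  QalIII (GAAGTGA, off=7): starts [48, 124, 132, 174, 190, 231, 241, 257] → cuts [55, 131, 139, 181, 197, 238, 248, 264]
  UxaIX (ACGG, off=3): starts [8, 20, 83, 214] → cuts [11, 23, 86, 217]

All cut coordinates (distinct, sorted): [4, 11, 23, 36, 45, 55, 64, 79, 86, 92, 112, 131, 139, 147, 156, 168, 181, 197, 205, 217, 227, 238, 248, 254, 264, 275]

Fragment lengths:
  4→11: 7 bp
  11→23: 12 bp
  23→36: 13 bp
  36→45: 9 bp
  45→55: 10 bp
  55→64: 9 bp
  64→79: 15 bp
  79→86: 7 bp
  86→92: 6 bp
  92→112: 20 bp
  112→131: 19 bp
  131→139: 8 bp
  139→147: 8 bp
  147→156: 9 bp
  156→168: 12 bp
  168→181: 13 bp
  181→197: 16 bp
  197→205: 8 bp
  205→217: 12 bp
  217→227: 10 bp
  227→238: 11 bp
  238→248: 10 bp
  248→254: 6 bp
  254→264: 10 bp
  264→275: 11 bp
  275→4 (wrap): 283-275+4 = 12 bp

[6,6,7,7,8,8,8,9,9,9,10,10,10,10,11,11,12,12,12,12,13,13,15,16,19,20]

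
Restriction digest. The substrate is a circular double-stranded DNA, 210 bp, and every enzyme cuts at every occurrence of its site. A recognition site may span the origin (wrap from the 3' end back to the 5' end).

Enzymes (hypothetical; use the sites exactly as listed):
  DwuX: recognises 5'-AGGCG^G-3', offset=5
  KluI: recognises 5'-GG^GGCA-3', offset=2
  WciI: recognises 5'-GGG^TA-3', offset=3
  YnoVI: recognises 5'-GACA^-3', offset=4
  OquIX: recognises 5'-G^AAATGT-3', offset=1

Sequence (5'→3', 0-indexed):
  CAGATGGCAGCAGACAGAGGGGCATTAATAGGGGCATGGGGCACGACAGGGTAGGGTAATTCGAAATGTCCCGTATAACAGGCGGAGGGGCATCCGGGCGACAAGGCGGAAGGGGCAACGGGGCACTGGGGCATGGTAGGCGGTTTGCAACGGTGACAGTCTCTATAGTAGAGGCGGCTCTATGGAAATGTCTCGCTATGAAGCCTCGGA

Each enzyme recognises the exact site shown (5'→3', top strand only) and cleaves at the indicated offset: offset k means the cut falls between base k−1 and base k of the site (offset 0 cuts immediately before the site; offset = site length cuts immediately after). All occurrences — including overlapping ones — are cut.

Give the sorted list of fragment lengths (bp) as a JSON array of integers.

[3,4,4,5,5,5,7,7,8,8,9,9,12,13,14,15,16,18,21,27]

Site scan:
  DwuX (AGGCGG, off=5): starts [79, 103, 137, 171] → cuts [84, 108, 142, 176]
  KluI (GGGGCA, off=2): starts [18, 30, 37, 86, 111, 119, 127] → cuts [20, 32, 39, 88, 113, 121, 129]
  WciI (GGGTA, off=3): starts [48, 53] → cuts [51, 56]
  YnoVI (GACA, off=4): starts [12, 44, 99, 154, 208] → cuts [2, 16, 48, 103, 158]
  OquIX (GAAATGT, off=1): starts [62, 184] → cuts [63, 185]

All cut coordinates (distinct, sorted): [2, 16, 20, 32, 39, 48, 51, 56, 63, 84, 88, 103, 108, 113, 121, 129, 142, 158, 176, 185]

Fragments:
  2→16: 14 bp
  16→20: 4 bp
  20→32: 12 bp
  32→39: 7 bp
  39→48: 9 bp
  48→51: 3 bp
  51→56: 5 bp
  56→63: 7 bp
  63→84: 21 bp
  84→88: 4 bp
  88→103: 15 bp
  103→108: 5 bp
  108→113: 5 bp
  113→121: 8 bp
  121→129: 8 bp
  129→142: 13 bp
  142→158: 16 bp
  158→176: 18 bp
  176→185: 9 bp
  185→2 (wrap): 210-185+2 = 27 bp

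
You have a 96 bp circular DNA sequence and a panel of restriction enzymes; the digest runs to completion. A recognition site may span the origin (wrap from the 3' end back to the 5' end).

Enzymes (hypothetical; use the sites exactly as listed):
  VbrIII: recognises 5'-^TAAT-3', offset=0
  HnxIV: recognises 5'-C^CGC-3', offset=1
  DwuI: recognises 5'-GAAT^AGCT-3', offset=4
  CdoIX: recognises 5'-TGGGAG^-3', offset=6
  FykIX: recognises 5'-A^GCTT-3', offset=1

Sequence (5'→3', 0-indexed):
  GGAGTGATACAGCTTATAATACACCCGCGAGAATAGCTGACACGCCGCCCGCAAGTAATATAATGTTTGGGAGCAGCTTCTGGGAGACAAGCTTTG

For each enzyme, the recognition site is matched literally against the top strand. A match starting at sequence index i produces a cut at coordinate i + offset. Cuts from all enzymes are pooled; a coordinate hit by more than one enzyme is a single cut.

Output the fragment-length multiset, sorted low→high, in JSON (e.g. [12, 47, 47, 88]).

Scan for sites:
  VbrIII TAAT/0: at [16, 55, 60] ⇒ [16, 55, 60]
  HnxIV CCGC/1: at [24, 44, 48] ⇒ [25, 45, 49]
  DwuI GAATAGCT/4: at [30] ⇒ [34]
  CdoIX TGGGAG/6: at [67, 80, 94] ⇒ [4, 73, 86]
  FykIX AGCTT/1: at [10, 74, 89] ⇒ [11, 75, 90]

Pooled cuts: [4, 11, 16, 25, 34, 45, 49, 55, 60, 73, 75, 86, 90]

Fragment lengths:
  4→11: 7 bp
  11→16: 5 bp
  16→25: 9 bp
  25→34: 9 bp
  34→45: 11 bp
  45→49: 4 bp
  49→55: 6 bp
  55→60: 5 bp
  60→73: 13 bp
  73→75: 2 bp
  75→86: 11 bp
  86→90: 4 bp
  90→4 (wrap): 96-90+4 = 10 bp

[2,4,4,5,5,6,7,9,9,10,11,11,13]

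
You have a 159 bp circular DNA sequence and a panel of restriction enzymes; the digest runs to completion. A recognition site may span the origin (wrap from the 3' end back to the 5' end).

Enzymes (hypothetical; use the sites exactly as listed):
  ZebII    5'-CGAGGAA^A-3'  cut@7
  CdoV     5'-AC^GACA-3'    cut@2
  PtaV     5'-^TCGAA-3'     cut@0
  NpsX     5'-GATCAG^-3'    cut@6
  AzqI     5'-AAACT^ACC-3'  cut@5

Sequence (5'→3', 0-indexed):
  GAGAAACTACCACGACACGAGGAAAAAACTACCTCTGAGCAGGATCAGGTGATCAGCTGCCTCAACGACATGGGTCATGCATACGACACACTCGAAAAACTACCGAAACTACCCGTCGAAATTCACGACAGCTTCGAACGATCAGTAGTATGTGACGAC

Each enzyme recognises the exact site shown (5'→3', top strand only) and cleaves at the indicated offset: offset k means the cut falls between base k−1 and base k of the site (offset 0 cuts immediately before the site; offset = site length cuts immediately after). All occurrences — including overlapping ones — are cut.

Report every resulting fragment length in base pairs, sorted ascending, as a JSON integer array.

[5,5,6,7,7,8,9,10,10,11,11,12,18,18,22]

Scan for sites:
  ZebII CGAGGAAA/7: at [17] ⇒ [24]
  CdoV ACGACA/2: at [11, 64, 82, 124] ⇒ [13, 66, 84, 126]
  PtaV TCGAA/0: at [91, 115, 133] ⇒ [91, 115, 133]
  NpsX GATCAG/6: at [42, 50, 139] ⇒ [48, 56, 145]
  AzqI AAACTACC/5: at [3, 25, 96, 105] ⇒ [8, 30, 101, 110]

All cut coordinates (distinct, sorted): [8, 13, 24, 30, 48, 56, 66, 84, 91, 101, 110, 115, 126, 133, 145]

Fragments:
  8→13: 5 bp
  13→24: 11 bp
  24→30: 6 bp
  30→48: 18 bp
  48→56: 8 bp
  56→66: 10 bp
  66→84: 18 bp
  84→91: 7 bp
  91→101: 10 bp
  101→110: 9 bp
  110→115: 5 bp
  115→126: 11 bp
  126→133: 7 bp
  133→145: 12 bp
  145→8 (wrap): 159-145+8 = 22 bp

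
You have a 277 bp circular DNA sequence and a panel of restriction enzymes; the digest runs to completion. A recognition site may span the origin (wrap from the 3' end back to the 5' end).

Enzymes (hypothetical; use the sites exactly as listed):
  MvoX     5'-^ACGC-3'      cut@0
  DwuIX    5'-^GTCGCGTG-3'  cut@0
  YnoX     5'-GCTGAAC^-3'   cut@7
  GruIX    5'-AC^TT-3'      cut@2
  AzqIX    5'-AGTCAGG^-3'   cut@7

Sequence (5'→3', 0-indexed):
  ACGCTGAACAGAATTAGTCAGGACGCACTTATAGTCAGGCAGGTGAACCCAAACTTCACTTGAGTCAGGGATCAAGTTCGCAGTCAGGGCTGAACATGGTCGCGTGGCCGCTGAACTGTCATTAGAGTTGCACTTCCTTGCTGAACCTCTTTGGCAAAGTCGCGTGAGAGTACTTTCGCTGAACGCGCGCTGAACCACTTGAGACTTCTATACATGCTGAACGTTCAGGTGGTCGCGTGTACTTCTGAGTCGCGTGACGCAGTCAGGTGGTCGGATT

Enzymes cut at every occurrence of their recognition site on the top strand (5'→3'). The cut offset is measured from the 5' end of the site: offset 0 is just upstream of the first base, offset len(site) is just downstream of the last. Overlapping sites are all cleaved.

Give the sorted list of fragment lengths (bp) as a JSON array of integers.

[2,3,3,5,6,6,7,7,8,9,9,9,10,10,11,11,11,11,12,13,13,15,15,17,17,18,19]

Site scan:
  MvoX (ACGC, off=0): starts [0, 22, 182, 256] → cuts [0, 22, 182, 256]
  DwuIX (GTCGCGTG, off=0): starts [98, 158, 231, 248] → cuts [98, 158, 231, 248]
  YnoX (GCTGAAC, off=7): starts [2, 88, 109, 139, 177, 188, 215] → cuts [9, 95, 116, 146, 184, 195, 222]
  GruIX (ACTT, off=2): starts [26, 52, 57, 131, 171, 196, 203, 240] → cuts [28, 54, 59, 133, 173, 198, 205, 242]
  AzqIX (AGTCAGG, off=7): starts [15, 32, 62, 81, 260] → cuts [22, 39, 69, 88, 267]

Pooled cuts: [0, 9, 22, 28, 39, 54, 59, 69, 88, 95, 98, 116, 133, 146, 158, 173, 182, 184, 195, 198, 205, 222, 231, 242, 248, 256, 267]

Fragment lengths:
  0→9: 9 bp
  9→22: 13 bp
  22→28: 6 bp
  28→39: 11 bp
  39→54: 15 bp
  54→59: 5 bp
  59→69: 10 bp
  69→88: 19 bp
  88→95: 7 bp
  95→98: 3 bp
  98→116: 18 bp
  116→133: 17 bp
  133→146: 13 bp
  146→158: 12 bp
  158→173: 15 bp
  173→182: 9 bp
  182→184: 2 bp
  184→195: 11 bp
  195→198: 3 bp
  198→205: 7 bp
  205→222: 17 bp
  222→231: 9 bp
  231→242: 11 bp
  242→248: 6 bp
  248→256: 8 bp
  256→267: 11 bp
  267→0 (wrap): 277-267+0 = 10 bp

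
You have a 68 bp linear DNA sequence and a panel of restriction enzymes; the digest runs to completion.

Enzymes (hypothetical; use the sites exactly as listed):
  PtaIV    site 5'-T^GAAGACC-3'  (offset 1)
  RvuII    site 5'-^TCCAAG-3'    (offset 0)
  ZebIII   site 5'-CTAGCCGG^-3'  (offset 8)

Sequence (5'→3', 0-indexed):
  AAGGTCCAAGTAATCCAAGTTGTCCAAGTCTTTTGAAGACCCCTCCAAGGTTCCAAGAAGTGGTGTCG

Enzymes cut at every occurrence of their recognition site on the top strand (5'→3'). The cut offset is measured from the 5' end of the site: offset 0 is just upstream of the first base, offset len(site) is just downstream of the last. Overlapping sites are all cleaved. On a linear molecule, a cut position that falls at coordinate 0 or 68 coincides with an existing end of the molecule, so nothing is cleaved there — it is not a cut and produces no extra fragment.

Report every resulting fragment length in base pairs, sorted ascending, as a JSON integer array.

Site scan:
  PtaIV TGAAGACC/1: at [33] ⇒ [34]
  RvuII TCCAAG/0: at [4, 13, 22, 43, 51] ⇒ [4, 13, 22, 43, 51]
  ZebIII (CTAGCCGG, off=8): no sites

Pooled cuts: [4, 13, 22, 34, 43, 51]

Fragments:
  [0,4): 4 bp
  [4,13): 9 bp
  [13,22): 9 bp
  [22,34): 12 bp
  [34,43): 9 bp
  [43,51): 8 bp
  [51,68): 17 bp

[4,8,9,9,9,12,17]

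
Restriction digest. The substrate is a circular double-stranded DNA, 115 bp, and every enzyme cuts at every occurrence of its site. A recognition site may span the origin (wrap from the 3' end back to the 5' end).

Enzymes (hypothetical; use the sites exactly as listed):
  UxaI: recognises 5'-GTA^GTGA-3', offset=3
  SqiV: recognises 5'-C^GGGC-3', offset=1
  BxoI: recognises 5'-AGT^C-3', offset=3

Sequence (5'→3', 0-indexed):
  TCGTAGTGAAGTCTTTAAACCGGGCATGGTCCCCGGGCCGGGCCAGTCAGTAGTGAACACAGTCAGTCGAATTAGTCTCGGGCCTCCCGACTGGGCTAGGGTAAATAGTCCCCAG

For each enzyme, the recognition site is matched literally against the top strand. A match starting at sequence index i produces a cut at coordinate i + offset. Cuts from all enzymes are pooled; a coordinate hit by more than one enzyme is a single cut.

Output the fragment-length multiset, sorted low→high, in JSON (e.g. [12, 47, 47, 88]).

Per-enzyme occurrences:
  UxaI (GTAGTGA, off=3): starts [2, 49] → cuts [5, 52]
  SqiV (CGGGC, off=1): starts [20, 33, 38, 78] → cuts [21, 34, 39, 79]
  BxoI (AGTC, off=3): starts [9, 44, 60, 64, 73, 106, 113] → cuts [1, 12, 47, 63, 67, 76, 109]

Pooled cuts: [1, 5, 12, 21, 34, 39, 47, 52, 63, 67, 76, 79, 109]

Fragments:
  1→5: 4 bp
  5→12: 7 bp
  12→21: 9 bp
  21→34: 13 bp
  34→39: 5 bp
  39→47: 8 bp
  47→52: 5 bp
  52→63: 11 bp
  63→67: 4 bp
  67→76: 9 bp
  76→79: 3 bp
  79→109: 30 bp
  109→1 (wrap): 115-109+1 = 7 bp

[3,4,4,5,5,7,7,8,9,9,11,13,30]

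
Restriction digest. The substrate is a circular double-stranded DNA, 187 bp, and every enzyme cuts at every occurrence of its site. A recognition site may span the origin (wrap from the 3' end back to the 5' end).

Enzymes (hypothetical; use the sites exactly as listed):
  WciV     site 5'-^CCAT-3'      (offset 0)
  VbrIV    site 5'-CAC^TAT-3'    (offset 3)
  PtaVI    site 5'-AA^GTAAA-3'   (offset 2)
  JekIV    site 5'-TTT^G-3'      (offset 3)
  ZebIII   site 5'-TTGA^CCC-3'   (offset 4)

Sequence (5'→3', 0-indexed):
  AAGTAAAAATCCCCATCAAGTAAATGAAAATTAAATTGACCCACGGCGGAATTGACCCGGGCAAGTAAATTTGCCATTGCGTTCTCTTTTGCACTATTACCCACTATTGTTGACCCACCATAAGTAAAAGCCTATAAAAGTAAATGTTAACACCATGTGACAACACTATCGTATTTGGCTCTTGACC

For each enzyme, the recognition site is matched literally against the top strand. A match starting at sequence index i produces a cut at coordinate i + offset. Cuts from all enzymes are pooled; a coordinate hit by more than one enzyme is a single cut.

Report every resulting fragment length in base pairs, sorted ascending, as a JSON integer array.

Per-enzyme occurrences:
  WciV CCAT/0: at [12, 73, 117, 152] ⇒ [12, 73, 117, 152]
  VbrIV CACTAT/3: at [91, 101, 163] ⇒ [94, 104, 166]
  PtaVI AAGTAAA/2: at [0, 17, 62, 121, 137] ⇒ [2, 19, 64, 123, 139]
  JekIV TTTG/3: at [69, 87, 173] ⇒ [72, 90, 176]
  ZebIII TTGACCC/4: at [35, 51, 109] ⇒ [39, 55, 113]

Pooled cuts: [2, 12, 19, 39, 55, 64, 72, 73, 90, 94, 104, 113, 117, 123, 139, 152, 166, 176]

Fragments:
  2→12: 10 bp
  12→19: 7 bp
  19→39: 20 bp
  39→55: 16 bp
  55→64: 9 bp
  64→72: 8 bp
  72→73: 1 bp
  73→90: 17 bp
  90→94: 4 bp
  94→104: 10 bp
  104→113: 9 bp
  113→117: 4 bp
  117→123: 6 bp
  123→139: 16 bp
  139→152: 13 bp
  152→166: 14 bp
  166→176: 10 bp
  176→2 (wrap): 187-176+2 = 13 bp

[1,4,4,6,7,8,9,9,10,10,10,13,13,14,16,16,17,20]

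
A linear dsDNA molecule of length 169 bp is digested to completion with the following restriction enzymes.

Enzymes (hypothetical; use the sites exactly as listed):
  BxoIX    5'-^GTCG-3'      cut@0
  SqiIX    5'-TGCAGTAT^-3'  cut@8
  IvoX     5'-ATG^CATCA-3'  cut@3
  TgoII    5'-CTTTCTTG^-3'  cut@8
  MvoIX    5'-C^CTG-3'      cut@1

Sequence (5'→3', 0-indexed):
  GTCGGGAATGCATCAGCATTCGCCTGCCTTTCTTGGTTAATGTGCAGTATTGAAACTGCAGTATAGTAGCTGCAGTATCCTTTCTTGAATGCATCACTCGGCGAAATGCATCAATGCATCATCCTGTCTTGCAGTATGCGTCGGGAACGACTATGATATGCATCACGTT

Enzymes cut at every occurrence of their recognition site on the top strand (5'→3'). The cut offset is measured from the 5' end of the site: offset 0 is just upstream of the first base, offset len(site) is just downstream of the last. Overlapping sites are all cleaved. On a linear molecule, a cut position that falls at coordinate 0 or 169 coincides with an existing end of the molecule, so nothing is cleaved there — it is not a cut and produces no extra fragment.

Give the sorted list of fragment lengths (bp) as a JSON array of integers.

[2,4,7,8,9,9,10,12,13,14,14,14,15,17,21]

Per-enzyme occurrences:
  BxoIX (GTCG, off=0): starts [0, 139] → cuts [139] (position 0 is a terminus of the linear molecule — no cut)
  SqiIX (TGCAGTAT, off=8): starts [42, 56, 70, 129] → cuts [50, 64, 78, 137]
  IvoX (ATGCATCA, off=3): starts [7, 88, 105, 113, 157] → cuts [10, 91, 108, 116, 160]
  TgoII (CTTTCTTG, off=8): starts [27, 79] → cuts [35, 87]
  MvoIX (CCTG, off=1): starts [22, 122] → cuts [23, 123]

All cut coordinates (distinct, sorted): [10, 23, 35, 50, 64, 78, 87, 91, 108, 116, 123, 137, 139, 160]

Fragment lengths:
  [0,10): 10 bp
  [10,23): 13 bp
  [23,35): 12 bp
  [35,50): 15 bp
  [50,64): 14 bp
  [64,78): 14 bp
  [78,87): 9 bp
  [87,91): 4 bp
  [91,108): 17 bp
  [108,116): 8 bp
  [116,123): 7 bp
  [123,137): 14 bp
  [137,139): 2 bp
  [139,160): 21 bp
  [160,169): 9 bp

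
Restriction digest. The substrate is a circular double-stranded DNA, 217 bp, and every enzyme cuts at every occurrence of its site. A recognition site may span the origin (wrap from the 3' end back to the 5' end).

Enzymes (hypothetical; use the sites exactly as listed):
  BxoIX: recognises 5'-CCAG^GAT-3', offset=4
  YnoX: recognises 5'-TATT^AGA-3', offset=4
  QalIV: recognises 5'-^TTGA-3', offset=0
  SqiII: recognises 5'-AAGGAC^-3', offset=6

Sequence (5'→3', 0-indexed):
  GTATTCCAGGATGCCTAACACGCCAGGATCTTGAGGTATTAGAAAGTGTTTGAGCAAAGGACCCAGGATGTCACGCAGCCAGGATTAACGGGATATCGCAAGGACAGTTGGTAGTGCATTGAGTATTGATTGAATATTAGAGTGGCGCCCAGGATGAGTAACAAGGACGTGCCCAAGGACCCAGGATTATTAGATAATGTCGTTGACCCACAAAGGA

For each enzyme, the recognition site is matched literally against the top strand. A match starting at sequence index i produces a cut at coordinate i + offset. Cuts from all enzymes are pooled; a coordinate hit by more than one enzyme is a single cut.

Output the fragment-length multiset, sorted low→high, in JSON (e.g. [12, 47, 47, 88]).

[4,4,4,4,7,7,9,9,10,11,12,13,13,14,16,16,17,23,24]

Per-enzyme occurrences:
  BxoIX CCAGGAT/4: at [5, 22, 62, 78, 148, 180] ⇒ [9, 26, 66, 82, 152, 184]
  YnoX TATTAGA/4: at [36, 134, 187] ⇒ [40, 138, 191]
  QalIV TTGA/0: at [30, 49, 118, 125, 129, 202] ⇒ [30, 49, 118, 125, 129, 202]
  SqiII AAGGAC/6: at [56, 99, 162, 174] ⇒ [62, 105, 168, 180]

All cut coordinates (distinct, sorted): [9, 26, 30, 40, 49, 62, 66, 82, 105, 118, 125, 129, 138, 152, 168, 180, 184, 191, 202]

Fragment lengths:
  9→26: 17 bp
  26→30: 4 bp
  30→40: 10 bp
  40→49: 9 bp
  49→62: 13 bp
  62→66: 4 bp
  66→82: 16 bp
  82→105: 23 bp
  105→118: 13 bp
  118→125: 7 bp
  125→129: 4 bp
  129→138: 9 bp
  138→152: 14 bp
  152→168: 16 bp
  168→180: 12 bp
  180→184: 4 bp
  184→191: 7 bp
  191→202: 11 bp
  202→9 (wrap): 217-202+9 = 24 bp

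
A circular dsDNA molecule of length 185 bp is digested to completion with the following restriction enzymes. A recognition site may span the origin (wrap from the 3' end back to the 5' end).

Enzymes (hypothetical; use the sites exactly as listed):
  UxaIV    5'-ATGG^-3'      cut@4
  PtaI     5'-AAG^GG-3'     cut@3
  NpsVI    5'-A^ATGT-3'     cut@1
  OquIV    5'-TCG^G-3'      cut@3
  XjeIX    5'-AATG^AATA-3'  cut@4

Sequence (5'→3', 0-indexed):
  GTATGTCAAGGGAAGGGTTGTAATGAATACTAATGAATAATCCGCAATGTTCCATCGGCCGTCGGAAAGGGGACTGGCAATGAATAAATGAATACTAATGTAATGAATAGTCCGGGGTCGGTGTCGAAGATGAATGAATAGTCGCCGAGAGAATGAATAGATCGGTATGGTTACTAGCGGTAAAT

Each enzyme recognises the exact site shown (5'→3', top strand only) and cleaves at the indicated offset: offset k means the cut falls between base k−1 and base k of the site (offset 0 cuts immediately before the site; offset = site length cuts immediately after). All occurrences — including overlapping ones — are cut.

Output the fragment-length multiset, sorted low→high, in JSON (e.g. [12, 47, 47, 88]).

Site scan:
  UxaIV (ATGG, off=4): starts [166] → cuts [170]
  PtaI (AAGGG, off=3): starts [7, 12, 66] → cuts [10, 15, 69]
  NpsVI (AATGT, off=1): starts [45, 96, 182] → cuts [46, 97, 183]
  OquIV (TCGG, off=3): starts [54, 61, 117, 161] → cuts [57, 64, 120, 164]
  XjeIX (AATGAATA, off=4): starts [21, 31, 78, 86, 101, 132, 151] → cuts [25, 35, 82, 90, 105, 136, 155]

All cut coordinates (distinct, sorted): [10, 15, 25, 35, 46, 57, 64, 69, 82, 90, 97, 105, 120, 136, 155, 164, 170, 183]

Fragments:
  10→15: 5 bp
  15→25: 10 bp
  25→35: 10 bp
  35→46: 11 bp
  46→57: 11 bp
  57→64: 7 bp
  64→69: 5 bp
  69→82: 13 bp
  82→90: 8 bp
  90→97: 7 bp
  97→105: 8 bp
  105→120: 15 bp
  120→136: 16 bp
  136→155: 19 bp
  155→164: 9 bp
  164→170: 6 bp
  170→183: 13 bp
  183→10 (wrap): 185-183+10 = 12 bp

[5,5,6,7,7,8,8,9,10,10,11,11,12,13,13,15,16,19]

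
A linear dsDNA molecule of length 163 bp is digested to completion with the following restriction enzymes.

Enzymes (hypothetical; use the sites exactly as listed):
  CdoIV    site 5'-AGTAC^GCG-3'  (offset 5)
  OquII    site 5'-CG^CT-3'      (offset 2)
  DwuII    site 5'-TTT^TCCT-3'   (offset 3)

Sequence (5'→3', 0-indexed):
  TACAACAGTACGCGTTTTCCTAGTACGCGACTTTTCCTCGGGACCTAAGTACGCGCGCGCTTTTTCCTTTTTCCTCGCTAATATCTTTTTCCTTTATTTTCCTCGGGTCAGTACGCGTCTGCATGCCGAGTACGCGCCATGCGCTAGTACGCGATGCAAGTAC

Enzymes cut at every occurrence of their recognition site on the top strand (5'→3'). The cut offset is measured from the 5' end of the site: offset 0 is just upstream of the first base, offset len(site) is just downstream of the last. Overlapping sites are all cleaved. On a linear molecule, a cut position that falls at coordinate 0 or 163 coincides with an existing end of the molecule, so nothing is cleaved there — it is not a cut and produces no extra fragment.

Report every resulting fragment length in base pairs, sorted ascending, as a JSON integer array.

Site scan:
  CdoIV (AGTACGCG, off=5): starts [6, 21, 47, 109, 128, 145] → cuts [11, 26, 52, 114, 133, 150]
  OquII (CGCT, off=2): starts [57, 75, 141] → cuts [59, 77, 143]
  DwuII (TTTTCCT, off=3): starts [14, 31, 61, 68, 86, 96] → cuts [17, 34, 64, 71, 89, 99]

Pooled cuts: [11, 17, 26, 34, 52, 59, 64, 71, 77, 89, 99, 114, 133, 143, 150]

Fragments:
  [0,11): 11 bp
  [11,17): 6 bp
  [17,26): 9 bp
  [26,34): 8 bp
  [34,52): 18 bp
  [52,59): 7 bp
  [59,64): 5 bp
  [64,71): 7 bp
  [71,77): 6 bp
  [77,89): 12 bp
  [89,99): 10 bp
  [99,114): 15 bp
  [114,133): 19 bp
  [133,143): 10 bp
  [143,150): 7 bp
  [150,163): 13 bp

[5,6,6,7,7,7,8,9,10,10,11,12,13,15,18,19]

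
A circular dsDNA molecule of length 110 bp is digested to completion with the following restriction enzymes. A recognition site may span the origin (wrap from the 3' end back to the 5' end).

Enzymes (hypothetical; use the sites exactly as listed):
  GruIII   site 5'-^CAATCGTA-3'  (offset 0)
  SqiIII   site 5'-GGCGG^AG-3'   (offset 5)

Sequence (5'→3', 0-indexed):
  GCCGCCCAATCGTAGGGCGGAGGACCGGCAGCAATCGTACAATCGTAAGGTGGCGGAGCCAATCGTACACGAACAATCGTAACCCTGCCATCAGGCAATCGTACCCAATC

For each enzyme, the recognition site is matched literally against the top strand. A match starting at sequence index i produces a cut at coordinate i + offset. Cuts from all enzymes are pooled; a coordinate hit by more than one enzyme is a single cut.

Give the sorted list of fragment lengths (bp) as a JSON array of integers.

Scan for sites:
  GruIII (CAATCGTA, off=0): starts [6, 31, 39, 59, 73, 95] → cuts [6, 31, 39, 59, 73, 95]
  SqiIII (GGCGGAG, off=5): starts [15, 51] → cuts [20, 56]

Pooled cuts: [6, 20, 31, 39, 56, 59, 73, 95]

Fragments:
  6→20: 14 bp
  20→31: 11 bp
  31→39: 8 bp
  39→56: 17 bp
  56→59: 3 bp
  59→73: 14 bp
  73→95: 22 bp
  95→6 (wrap): 110-95+6 = 21 bp

[3,8,11,14,14,17,21,22]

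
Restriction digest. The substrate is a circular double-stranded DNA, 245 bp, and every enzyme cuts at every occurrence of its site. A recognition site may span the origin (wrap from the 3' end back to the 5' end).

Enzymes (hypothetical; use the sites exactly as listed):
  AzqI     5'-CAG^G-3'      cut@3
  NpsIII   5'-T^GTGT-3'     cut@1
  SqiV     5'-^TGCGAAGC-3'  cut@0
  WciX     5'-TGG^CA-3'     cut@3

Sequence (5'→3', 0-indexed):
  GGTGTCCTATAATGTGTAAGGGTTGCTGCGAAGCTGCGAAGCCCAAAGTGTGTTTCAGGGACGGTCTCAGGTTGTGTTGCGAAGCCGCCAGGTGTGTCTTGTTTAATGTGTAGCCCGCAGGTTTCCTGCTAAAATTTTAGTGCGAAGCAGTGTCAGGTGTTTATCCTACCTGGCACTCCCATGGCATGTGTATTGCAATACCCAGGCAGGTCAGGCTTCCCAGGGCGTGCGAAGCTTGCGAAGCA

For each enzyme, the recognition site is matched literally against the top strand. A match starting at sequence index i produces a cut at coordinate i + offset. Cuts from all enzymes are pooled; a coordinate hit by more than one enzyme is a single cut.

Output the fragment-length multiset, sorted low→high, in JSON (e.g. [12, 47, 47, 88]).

Per-enzyme occurrences:
  AzqI CAGG/3: at [55, 67, 88, 117, 153, 202, 206, 211, 220, 243] ⇒ [1, 58, 70, 91, 120, 156, 205, 209, 214, 223]
  NpsIII TGTGT/1: at [12, 48, 72, 92, 106, 186] ⇒ [13, 49, 73, 93, 107, 187]
  SqiV TGCGAAGC/0: at [26, 34, 77, 140, 227, 236] ⇒ [26, 34, 77, 140, 227, 236]
  WciX TGGCA/3: at [170, 181] ⇒ [173, 184]

Pooled cuts: [1, 13, 26, 34, 49, 58, 70, 73, 77, 91, 93, 107, 120, 140, 156, 173, 184, 187, 205, 209, 214, 223, 227, 236]

Fragments:
  1→13: 12 bp
  13→26: 13 bp
  26→34: 8 bp
  34→49: 15 bp
  49→58: 9 bp
  58→70: 12 bp
  70→73: 3 bp
  73→77: 4 bp
  77→91: 14 bp
  91→93: 2 bp
  93→107: 14 bp
  107→120: 13 bp
  120→140: 20 bp
  140→156: 16 bp
  156→173: 17 bp
  173→184: 11 bp
  184→187: 3 bp
  187→205: 18 bp
  205→209: 4 bp
  209→214: 5 bp
  214→223: 9 bp
  223→227: 4 bp
  227→236: 9 bp
  236→1 (wrap): 245-236+1 = 10 bp

[2,3,3,4,4,4,5,8,9,9,9,10,11,12,12,13,13,14,14,15,16,17,18,20]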